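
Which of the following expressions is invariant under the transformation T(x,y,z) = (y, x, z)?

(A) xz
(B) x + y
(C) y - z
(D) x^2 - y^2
B

Apply T(x,y,z) = (y, x, z) to each option, i.e. replace (x, y, z) by the transformed coordinates.
Substitute the transformed coordinates into each option and compare with the original:
(A) xz  ->  (y)(z) = yz   [differs from xz: not invariant]
(B) x + y  ->  (y) + (x) = x + y   [equals x + y: invariant]
(C) y - z  ->  (x) - (z) = x - z   [differs from y - z: not invariant]
(D) x^2 - y^2  ->  (y)^2 - (x)^2 = -x^2 + y^2   [differs from x^2 - y^2: not invariant]

Only option (B), x + y, is unchanged by the transformation.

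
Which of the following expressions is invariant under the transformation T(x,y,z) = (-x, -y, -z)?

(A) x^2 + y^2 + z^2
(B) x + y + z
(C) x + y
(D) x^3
A

Apply T(x,y,z) = (-x, -y, -z) to each option, i.e. replace (x, y, z) by the transformed coordinates.
Substitute the transformed coordinates into each option and compare with the original:
(A) x^2 + y^2 + z^2  ->  (-x)^2 + (-y)^2 + (-z)^2 = x^2 + y^2 + z^2   [equals x^2 + y^2 + z^2: invariant]
(B) x + y + z  ->  (-x) + (-y) + (-z) = -x - y - z   [differs from x + y + z: not invariant]
(C) x + y  ->  (-x) + (-y) = -x - y   [differs from x + y: not invariant]
(D) x^3  ->  (-x)^3 = -x^3   [differs from x^3: not invariant]

Only option (A), x^2 + y^2 + z^2, is unchanged by the transformation.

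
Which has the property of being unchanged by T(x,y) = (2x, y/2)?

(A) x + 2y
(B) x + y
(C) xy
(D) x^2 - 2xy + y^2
C

An expression E(x,y) is invariant under T if E(T(x,y)) = E(x,y). Here T(x,y) = (2x, y/2).
Substitute the transformed coordinates into each option and compare with the original:
(A) x + 2y  ->  (2x) + 2(y/2) = 2x + y   [differs from x + 2y: not invariant]
(B) x + y  ->  (2x) + (y/2) = 2x + y/2   [differs from x + y: not invariant]
(C) xy  ->  (2x)(y/2) = xy   [equals xy: invariant]
(D) x^2 - 2xy + y^2  ->  (2x)^2 - 2(2x)(y/2) + (y/2)^2 = 4x^2 - 2xy + y^2/4   [differs from x^2 - 2xy + y^2: not invariant]

Only option (C), xy, is unchanged by the transformation.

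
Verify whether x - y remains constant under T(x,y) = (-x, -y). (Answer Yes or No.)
No

Substitute T(x,y) = (-x, -y) into the expression and compare with the original.

Original: x - y
After applying T: (-x) - (-y) = -x + y

This differs from the original x - y (difference: -2x + 2y), so the expression is NOT invariant.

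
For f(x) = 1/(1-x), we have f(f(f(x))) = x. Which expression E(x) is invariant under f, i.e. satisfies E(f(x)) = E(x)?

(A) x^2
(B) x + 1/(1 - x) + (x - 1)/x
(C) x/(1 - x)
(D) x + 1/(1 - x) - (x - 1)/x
B

Replace x by f(x) = 1/(1 - x) in each option and simplify. As a quick numerical cross-check, also compare E(4) with E(f(4)) = E(-1/3).

(A) x^2  ->  (1/(1 - x))^2 = (x - 1)^(-2); check: E(4) = 16 but E(-1/3) = 1/9.   [not invariant]
(B) x + 1/(1 - x) + (x - 1)/x  ->  (1/(1 - x)) + 1/(1 - (1/(1 - x))) + ((1/(1 - x)) - 1)/(1/(1 - x)), which simplifies back to x + 1/(1 - x) + (x - 1)/x; check: E(4) = 53/12, E(-1/3) = 53/12.   [invariant]
(C) x/(1 - x)  ->  (1/(1 - x))/(1 - (1/(1 - x))) = -1/x; check: E(4) = -4/3 but E(-1/3) = -1/4.   [not invariant]
(D) x + 1/(1 - x) - (x - 1)/x  ->  (1/(1 - x)) + 1/(1 - (1/(1 - x))) - ((1/(1 - x)) - 1)/(1/(1 - x)) = (x^2(1 - x) - x + (x - 1)^2)/(x(x - 1)); check: E(4) = 35/12 but E(-1/3) = -43/12.   [not invariant]

Only (B) is unchanged. Indeed f(f(x)) = 1/(1 - 1/(1-x)) = (1-x)/(-x) = (x-1)/x, so E(x) = x + f(x) + f(f(x)) is the sum over the whole 3-cycle; applying f just permutes the three terms cyclically (x -> f(x) -> f(f(x)) -> x), leaving the sum unchanged.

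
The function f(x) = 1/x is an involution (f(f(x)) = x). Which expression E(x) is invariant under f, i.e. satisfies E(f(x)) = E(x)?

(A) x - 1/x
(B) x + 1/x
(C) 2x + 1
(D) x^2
B

Replace x by f(x) = 1/x in each option and simplify. As a quick numerical cross-check, also compare E(4) with E(f(4)) = E(1/4).

(A) x - 1/x  ->  (1/x) - 1/(1/x) = -x + 1/x; check: E(4) = 15/4 but E(1/4) = -15/4.   [not invariant]
(B) x + 1/x  ->  (1/x) + 1/(1/x), which simplifies back to x + 1/x; check: E(4) = 17/4, E(1/4) = 17/4.   [invariant]
(C) 2x + 1  ->  2(1/x) + 1 = (x + 2)/x; check: E(4) = 9 but E(1/4) = 3/2.   [not invariant]
(D) x^2  ->  (1/x)^2 = x^(-2); check: E(4) = 16 but E(1/4) = 1/16.   [not invariant]

Only (B) is unchanged. E is symmetric under swapping x with f(x) = 1/x, which is exactly what an involution does.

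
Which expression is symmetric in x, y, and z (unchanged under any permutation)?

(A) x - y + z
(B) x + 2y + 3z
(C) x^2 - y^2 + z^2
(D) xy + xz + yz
D

A symmetric expression is unchanged when the variables are permuted; here the transformation to test is the swap (x, y) -> (y, x).
A symmetric expression must survive every permutation; the single swap x <-> y already eliminates the distractors, and the keyed expression is also unchanged by x <-> z and y <-> z (each variable enters it in exactly the same way).
Substitute the transformed coordinates into each option and compare with the original:
(A) x - y + z  ->  (y) - (x) + z = -x + y + z   [differs from x - y + z: not invariant]
(B) x + 2y + 3z  ->  (y) + 2(x) + 3z = 2x + y + 3z   [differs from x + 2y + 3z: not invariant]
(C) x^2 - y^2 + z^2  ->  (y)^2 - (x)^2 + z^2 = -x^2 + y^2 + z^2   [differs from x^2 - y^2 + z^2: not invariant]
(D) xy + xz + yz  ->  (y)(x) + (y)z + (x)z = xy + xz + yz   [equals xy + xz + yz: invariant]

Only option (D), xy + xz + yz, is unchanged by the transformation.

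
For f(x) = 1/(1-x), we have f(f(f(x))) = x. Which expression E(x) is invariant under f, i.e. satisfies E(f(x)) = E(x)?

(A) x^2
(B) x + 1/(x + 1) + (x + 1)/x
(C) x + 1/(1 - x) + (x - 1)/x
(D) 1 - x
C

Replace x by f(x) = 1/(1 - x) in each option and simplify. As a quick numerical cross-check, also compare E(4) with E(f(4)) = E(-1/3).

(A) x^2  ->  (1/(1 - x))^2 = (x - 1)^(-2); check: E(4) = 16 but E(-1/3) = 1/9.   [not invariant]
(B) x + 1/(x + 1) + (x + 1)/x  ->  (1/(1 - x)) + 1/((1/(1 - x)) + 1) + ((1/(1 - x)) + 1)/(1/(1 - x)) = (-x^3 + 6x^2 - 11x + 7)/(x^2 - 3x + 2); check: E(4) = 109/20 but E(-1/3) = -5/6.   [not invariant]
(C) x + 1/(1 - x) + (x - 1)/x  ->  (1/(1 - x)) + 1/(1 - (1/(1 - x))) + ((1/(1 - x)) - 1)/(1/(1 - x)), which simplifies back to x + 1/(1 - x) + (x - 1)/x; check: E(4) = 53/12, E(-1/3) = 53/12.   [invariant]
(D) 1 - x  ->  1 - (1/(1 - x)) = x/(x - 1); check: E(4) = -3 but E(-1/3) = 4/3.   [not invariant]

Only (C) is unchanged. Indeed f(f(x)) = 1/(1 - 1/(1-x)) = (1-x)/(-x) = (x-1)/x, so E(x) = x + f(x) + f(f(x)) is the sum over the whole 3-cycle; applying f just permutes the three terms cyclically (x -> f(x) -> f(f(x)) -> x), leaving the sum unchanged.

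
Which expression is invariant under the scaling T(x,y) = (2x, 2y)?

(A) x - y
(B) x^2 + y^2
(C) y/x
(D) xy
C

Under the uniform scaling T(x,y) = (2x, 2y):
Substitute the transformed coordinates into each option and compare with the original:
(A) x - y  ->  (2x) - (2y) = 2x - 2y   [differs from x - y: not invariant]
(B) x^2 + y^2  ->  (2x)^2 + (2y)^2 = 4x^2 + 4y^2   [differs from x^2 + y^2: not invariant]
(C) y/x  ->  (2y)/(2x) = y/x   [equals y/x: invariant]
(D) xy  ->  (2x)(2y) = 4xy   [differs from xy: not invariant]

Only option (C), y/x, is unchanged by the transformation.
The common factor 2 cancels in a ratio of coordinates, while sums, products and sums of squares pick up factors of 2 or 4.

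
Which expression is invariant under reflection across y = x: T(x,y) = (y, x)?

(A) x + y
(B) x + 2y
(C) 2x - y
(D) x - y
A

The map is reflection across y = x: T(x,y) = (y, x).
Substitute the transformed coordinates into each option and compare with the original:
(A) x + y  ->  (y) + (x) = x + y   [equals x + y: invariant]
(B) x + 2y  ->  (y) + 2(x) = 2x + y   [differs from x + 2y: not invariant]
(C) 2x - y  ->  2(y) - (x) = -x + 2y   [differs from 2x - y: not invariant]
(D) x - y  ->  (y) - (x) = -x + y   [differs from x - y: not invariant]

Only option (A), x + y, is unchanged by the transformation.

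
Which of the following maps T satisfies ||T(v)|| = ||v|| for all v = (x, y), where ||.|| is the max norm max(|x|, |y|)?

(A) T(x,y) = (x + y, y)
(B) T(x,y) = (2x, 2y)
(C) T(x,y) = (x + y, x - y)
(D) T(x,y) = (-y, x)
D

A transformation preserves a norm if ||T(v)|| = ||v|| for every v; a single vector where the norm changes rules an option out.

(A) T(x,y) = (x + y, y): v = (1, 1) has norm max(|1|, |1|) = 1, but T(v) = (2, 1) has norm 2 -- not preserved.
(B) T(x,y) = (2x, 2y): v = (1, 0) has norm max(|1|, |0|) = 1, but T(v) = (2, 0) has norm 2 -- not preserved.
(C) T(x,y) = (x + y, x - y): v = (1, 1) has norm max(|1|, |1|) = 1, but T(v) = (2, 0) has norm 2 -- not preserved.
(D) T(x,y) = (-y, x): preserves the norm -- it only permutes the coordinates and/or flips signs, which leaves max(|x|, |y|) unchanged.

Therefore the answer is (D).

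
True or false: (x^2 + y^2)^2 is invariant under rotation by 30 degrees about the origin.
True

Applying rotation by 30 degrees: x' = x*cos(30 degrees) - y*sin(30 degrees) = sqrt(3)x/2 - y/2, y' = x*sin(30 degrees) + y*cos(30 degrees) = x/2 + sqrt(3)y/2

Substituting into (x^2 + y^2)^2:
((sqrt(3)x/2 - y/2)^2 + (x/2 + sqrt(3)y/2)^2)^2
= x^4 + 2x^2y^2 + y^4 = (x^2 + y^2)^2

This equals the original expression (x^2 + y^2)^2, so it IS invariant.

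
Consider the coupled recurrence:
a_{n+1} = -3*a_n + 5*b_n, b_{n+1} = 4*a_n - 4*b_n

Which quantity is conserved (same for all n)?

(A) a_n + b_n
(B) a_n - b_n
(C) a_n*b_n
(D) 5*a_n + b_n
A

Replace a_n by a_{n+1} = -3*a_n + 5*b_n and b_n by b_{n+1} = 4*a_n - 4*b_n in each option and simplify:
(A) a_n + b_n  ->  (-3*a_n + 5*b_n) + (4*a_n - 4*b_n) = a_n + b_n   [conserved]
(B) a_n - b_n  ->  (-3*a_n + 5*b_n) - (4*a_n - 4*b_n) = -7*a_n + 9*b_n   [not conserved]
(C) a_n*b_n  ->  (-3*a_n + 5*b_n)*(4*a_n - 4*b_n) = -12*a_n^2 + 32*a_n*b_n - 20*b_n^2   [not conserved]
(D) 5*a_n + b_n  ->  5*(-3*a_n + 5*b_n) + (4*a_n - 4*b_n) = -11*a_n + 21*b_n   [not conserved]

Only (A) a_n + b_n returns to itself after one step, so it is the conserved quantity.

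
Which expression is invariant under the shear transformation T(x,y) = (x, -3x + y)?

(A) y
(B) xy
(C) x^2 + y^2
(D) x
D

Under the shear T(x,y) = (x, -3x + y):
Substitute the transformed coordinates into each option and compare with the original:
(A) y  ->  (-3x + y) = -3x + y   [differs from y: not invariant]
(B) xy  ->  (x)(-3x + y) = -3x^2 + xy   [differs from xy: not invariant]
(C) x^2 + y^2  ->  (x)^2 + (-3x + y)^2 = 10x^2 - 6xy + y^2   [differs from x^2 + y^2: not invariant]
(D) x  ->  (x) = x   [equals x: invariant]

Only option (D), x, is unchanged by the transformation.
A vertical shear moves points parallel to the y-axis, so the x-coordinate (and any function of x alone) is unchanged.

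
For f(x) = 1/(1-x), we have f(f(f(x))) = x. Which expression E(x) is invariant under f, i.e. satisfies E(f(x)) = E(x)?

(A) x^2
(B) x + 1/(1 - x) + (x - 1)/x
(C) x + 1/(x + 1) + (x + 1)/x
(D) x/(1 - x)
B

Replace x by f(x) = 1/(1 - x) in each option and simplify. As a quick numerical cross-check, also compare E(5) with E(f(5)) = E(-1/4).

(A) x^2  ->  (1/(1 - x))^2 = (x - 1)^(-2); check: E(5) = 25 but E(-1/4) = 1/16.   [not invariant]
(B) x + 1/(1 - x) + (x - 1)/x  ->  (1/(1 - x)) + 1/(1 - (1/(1 - x))) + ((1/(1 - x)) - 1)/(1/(1 - x)), which simplifies back to x + 1/(1 - x) + (x - 1)/x; check: E(5) = 111/20, E(-1/4) = 111/20.   [invariant]
(C) x + 1/(x + 1) + (x + 1)/x  ->  (1/(1 - x)) + 1/((1/(1 - x)) + 1) + ((1/(1 - x)) + 1)/(1/(1 - x)) = (-x^3 + 6x^2 - 11x + 7)/(x^2 - 3x + 2); check: E(5) = 191/30 but E(-1/4) = -23/12.   [not invariant]
(D) x/(1 - x)  ->  (1/(1 - x))/(1 - (1/(1 - x))) = -1/x; check: E(5) = -5/4 but E(-1/4) = -1/5.   [not invariant]

Only (B) is unchanged. Indeed f(f(x)) = 1/(1 - 1/(1-x)) = (1-x)/(-x) = (x-1)/x, so E(x) = x + f(x) + f(f(x)) is the sum over the whole 3-cycle; applying f just permutes the three terms cyclically (x -> f(x) -> f(f(x)) -> x), leaving the sum unchanged.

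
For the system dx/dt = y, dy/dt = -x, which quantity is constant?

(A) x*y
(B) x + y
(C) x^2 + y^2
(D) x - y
C

A first integral I satisfies dI/dt = 0 along every solution. Differentiate each option and use the equation of motion:
(A) d/dt[x*y] = (dx/dt)y + x(dy/dt) = y^2 - x^2, not identically 0
(B) d/dt[x + y] = y + (-x) = y - x, not identically 0
(C) d/dt[x^2 + y^2] = 2x*dx/dt + 2y*dy/dt = 2x*y + 2y*(-x) = 0
(D) d/dt[x - y] = y - (-x) = x + y, not identically 0

Only (C) has zero time-derivative. So x^2 + y^2 (the squared radius; trajectories are circles) is the conserved quantity.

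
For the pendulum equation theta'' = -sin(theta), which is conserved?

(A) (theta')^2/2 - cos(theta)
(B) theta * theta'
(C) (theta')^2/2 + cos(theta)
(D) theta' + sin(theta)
A

A first integral I satisfies dI/dt = 0 along every solution. Differentiate each option and use the equation of motion:
(A) d/dt[(theta')^2/2 - cos(theta)] = theta' theta'' + sin(theta) theta' = theta'(-sin(theta)) + theta' sin(theta) = 0
(B) d/dt[theta * theta'] = (theta')^2 + theta theta'' = (theta')^2 - theta sin(theta), not identically 0
(C) d/dt[(theta')^2/2 + cos(theta)] = theta' theta'' - sin(theta) theta' = -2 theta' sin(theta), not identically 0
(D) d/dt[theta' + sin(theta)] = theta'' + cos(theta) theta' = -sin(theta) + theta' cos(theta), not identically 0

Only (A) has zero time-derivative. This is the total energy: kinetic (theta')^2/2 plus potential -cos(theta).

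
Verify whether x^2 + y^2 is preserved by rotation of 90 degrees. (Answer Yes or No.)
Yes

Applying rotation by 90 degrees: x' = x*cos(90 degrees) - y*sin(90 degrees) = -y, y' = x*sin(90 degrees) + y*cos(90 degrees) = x

Substituting into x^2 + y^2:
(-y)^2 + (x)^2
= x^2 + y^2

This equals the original expression x^2 + y^2, so it IS invariant.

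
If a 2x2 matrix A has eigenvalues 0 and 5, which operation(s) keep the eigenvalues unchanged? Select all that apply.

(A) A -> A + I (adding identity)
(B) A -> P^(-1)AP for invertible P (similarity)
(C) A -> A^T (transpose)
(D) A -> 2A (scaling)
B and C

Eigenvalues are preserved by:
1. Similarity transformations: A -> P^(-1)AP (same characteristic polynomial)
2. Transpose: A^T has the same eigenvalues as A

Eigenvalues are NOT preserved by:
- Adding identity: eigenvalues become 0+1, 5+1
- Scaling: eigenvalues become 0, 10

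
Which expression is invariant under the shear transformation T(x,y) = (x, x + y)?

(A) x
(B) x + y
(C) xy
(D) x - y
A

Under the shear T(x,y) = (x, x + y):
Substitute the transformed coordinates into each option and compare with the original:
(A) x  ->  (x) = x   [equals x: invariant]
(B) x + y  ->  (x) + (x + y) = 2x + y   [differs from x + y: not invariant]
(C) xy  ->  (x)(x + y) = x^2 + xy   [differs from xy: not invariant]
(D) x - y  ->  (x) - (x + y) = -y   [differs from x - y: not invariant]

Only option (A), x, is unchanged by the transformation.
A vertical shear moves points parallel to the y-axis, so the x-coordinate (and any function of x alone) is unchanged.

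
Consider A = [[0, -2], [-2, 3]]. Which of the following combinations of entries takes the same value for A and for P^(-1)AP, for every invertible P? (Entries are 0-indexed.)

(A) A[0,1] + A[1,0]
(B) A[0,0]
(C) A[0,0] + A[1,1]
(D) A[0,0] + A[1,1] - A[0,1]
C

A[0,0] + A[1,1] is the trace of A. By the cyclic property of the trace, tr(P^(-1)AP) = tr(APP^(-1)) = tr(A), so it is the same for every matrix similar to A.

The other combinations are not similarity invariants. For example, take P = [[2, 1], [1, 1]] (det P = 1), so P^(-1) = [[1, -1], [-1, 2]] and
B = P^(-1)AP = [[-1, -3], [0, 4]].
Evaluating each option on A and on B:
(A) A[0,1] + A[1,0]: -4 for A, -3 for B -> changes
(B) A[0,0]: 0 for A, -1 for B -> changes
(C) A[0,0] + A[1,1]: 3 for A, 3 for B -> unchanged
(D) A[0,0] + A[1,1] - A[0,1]: 5 for A, 6 for B -> changes

Only (C) A[0,0] + A[1,1] = 3 survives (and it does so for every P, not just this one), so it is the invariant.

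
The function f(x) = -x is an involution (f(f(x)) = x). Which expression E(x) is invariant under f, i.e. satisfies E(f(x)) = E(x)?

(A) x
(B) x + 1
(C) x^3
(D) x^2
D

Replace x by f(x) = -x in each option and simplify. As a quick numerical cross-check, also compare E(3) with E(f(3)) = E(-3).

(A) x  ->  (-x) = -x; check: E(3) = 3 but E(-3) = -3.   [not invariant]
(B) x + 1  ->  (-x) + 1 = 1 - x; check: E(3) = 4 but E(-3) = -2.   [not invariant]
(C) x^3  ->  (-x)^3 = -x^3; check: E(3) = 27 but E(-3) = -27.   [not invariant]
(D) x^2  ->  (-x)^2, which simplifies back to x^2; check: E(3) = 9, E(-3) = 9.   [invariant]

Only (D) is unchanged. E is symmetric under swapping x with f(x) = -x, which is exactly what an involution does.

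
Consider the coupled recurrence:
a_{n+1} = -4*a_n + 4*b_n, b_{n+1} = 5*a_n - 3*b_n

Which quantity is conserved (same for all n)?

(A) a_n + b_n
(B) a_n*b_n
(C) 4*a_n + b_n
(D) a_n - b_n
A

Replace a_n by a_{n+1} = -4*a_n + 4*b_n and b_n by b_{n+1} = 5*a_n - 3*b_n in each option and simplify:
(A) a_n + b_n  ->  (-4*a_n + 4*b_n) + (5*a_n - 3*b_n) = a_n + b_n   [conserved]
(B) a_n*b_n  ->  (-4*a_n + 4*b_n)*(5*a_n - 3*b_n) = -20*a_n^2 + 32*a_n*b_n - 12*b_n^2   [not conserved]
(C) 4*a_n + b_n  ->  4*(-4*a_n + 4*b_n) + (5*a_n - 3*b_n) = -11*a_n + 13*b_n   [not conserved]
(D) a_n - b_n  ->  (-4*a_n + 4*b_n) - (5*a_n - 3*b_n) = -9*a_n + 7*b_n   [not conserved]

Only (A) a_n + b_n returns to itself after one step, so it is the conserved quantity.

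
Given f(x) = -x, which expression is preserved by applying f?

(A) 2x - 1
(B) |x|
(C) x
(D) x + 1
B

For f(x) = -x:
Applying f replaces x by -x. Since |-x| = |x|, the absolute value is unchanged by f, whereas x -> -x, 2x - 1 -> -2x - 1 and x + 1 -> -x + 1 all change.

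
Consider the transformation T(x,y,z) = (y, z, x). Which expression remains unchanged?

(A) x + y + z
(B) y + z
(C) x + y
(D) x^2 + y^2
A

Apply T(x,y,z) = (y, z, x) to each option, i.e. replace (x, y, z) by the transformed coordinates.
Substitute the transformed coordinates into each option and compare with the original:
(A) x + y + z  ->  (y) + (z) + (x) = x + y + z   [equals x + y + z: invariant]
(B) y + z  ->  (z) + (x) = x + z   [differs from y + z: not invariant]
(C) x + y  ->  (y) + (z) = y + z   [differs from x + y: not invariant]
(D) x^2 + y^2  ->  (y)^2 + (z)^2 = y^2 + z^2   [differs from x^2 + y^2: not invariant]

Only option (A), x + y + z, is unchanged by the transformation.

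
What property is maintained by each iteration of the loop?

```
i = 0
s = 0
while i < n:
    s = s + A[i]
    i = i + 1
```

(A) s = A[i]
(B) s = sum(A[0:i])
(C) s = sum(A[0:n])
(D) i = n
B

A loop invariant must hold before the first iteration and be re-established by every execution of the body.

(B) s = sum(A[0:i]): Initially i = 0 and s = 0 = sum of the empty slice A[0:0]. If s = sum(A[0:i]) holds at the top of an iteration, the body sets s to sum(A[0:i]) + A[i] = sum(A[0:i+1]) and then i to i+1, so s = sum(A[0:i]) holds again. At exit i = n, giving s = sum(A[0:n]).

The other options fail:
(A) s = A[i]: after the first iteration s = A[0] but i = 1, so s = A[i] compares s with the wrong element (and fails in general).
(C) s = sum(A[0:n]): false before the loop (s = 0, not the full sum) -- it only becomes true at exit.
(D) i = n: false initially (i = 0); it is the exit condition, not an invariant.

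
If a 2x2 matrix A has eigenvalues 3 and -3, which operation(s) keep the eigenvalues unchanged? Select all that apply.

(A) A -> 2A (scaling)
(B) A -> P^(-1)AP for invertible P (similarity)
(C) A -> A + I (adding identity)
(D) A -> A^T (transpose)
B and D

Eigenvalues are preserved by:
1. Similarity transformations: A -> P^(-1)AP (same characteristic polynomial)
2. Transpose: A^T has the same eigenvalues as A

Eigenvalues are NOT preserved by:
- Adding identity: eigenvalues become 3+1, -3+1
- Scaling: eigenvalues become 6, -6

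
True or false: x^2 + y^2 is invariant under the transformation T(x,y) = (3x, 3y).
False

Substitute T(x,y) = (3x, 3y) into the expression and compare with the original.

Original: x^2 + y^2
After applying T: (3x)^2 + (3y)^2 = 9x^2 + 9y^2

This differs from the original x^2 + y^2 (difference: 8x^2 + 8y^2), so the expression is NOT invariant.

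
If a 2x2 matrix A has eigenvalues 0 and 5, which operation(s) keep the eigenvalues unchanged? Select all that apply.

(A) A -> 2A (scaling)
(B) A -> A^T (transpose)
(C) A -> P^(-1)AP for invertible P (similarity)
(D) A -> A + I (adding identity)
B and C

Eigenvalues are preserved by:
1. Similarity transformations: A -> P^(-1)AP (same characteristic polynomial)
2. Transpose: A^T has the same eigenvalues as A

Eigenvalues are NOT preserved by:
- Adding identity: eigenvalues become 0+1, 5+1
- Scaling: eigenvalues become 0, 10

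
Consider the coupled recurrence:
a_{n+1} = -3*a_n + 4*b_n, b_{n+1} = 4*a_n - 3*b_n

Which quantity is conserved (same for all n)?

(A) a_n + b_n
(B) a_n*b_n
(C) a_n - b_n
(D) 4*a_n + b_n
A

Replace a_n by a_{n+1} = -3*a_n + 4*b_n and b_n by b_{n+1} = 4*a_n - 3*b_n in each option and simplify:
(A) a_n + b_n  ->  (-3*a_n + 4*b_n) + (4*a_n - 3*b_n) = a_n + b_n   [conserved]
(B) a_n*b_n  ->  (-3*a_n + 4*b_n)*(4*a_n - 3*b_n) = -12*a_n^2 + 25*a_n*b_n - 12*b_n^2   [not conserved]
(C) a_n - b_n  ->  (-3*a_n + 4*b_n) - (4*a_n - 3*b_n) = -7*a_n + 7*b_n   [not conserved]
(D) 4*a_n + b_n  ->  4*(-3*a_n + 4*b_n) + (4*a_n - 3*b_n) = -8*a_n + 13*b_n   [not conserved]

Only (A) a_n + b_n returns to itself after one step, so it is the conserved quantity.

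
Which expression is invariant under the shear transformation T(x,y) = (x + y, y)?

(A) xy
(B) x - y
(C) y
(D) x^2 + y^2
C

Under the shear T(x,y) = (x + y, y):
Substitute the transformed coordinates into each option and compare with the original:
(A) xy  ->  (x + y)(y) = xy + y^2   [differs from xy: not invariant]
(B) x - y  ->  (x + y) - (y) = x   [differs from x - y: not invariant]
(C) y  ->  (y) = y   [equals y: invariant]
(D) x^2 + y^2  ->  (x + y)^2 + (y)^2 = x^2 + 2xy + 2y^2   [differs from x^2 + y^2: not invariant]

Only option (C), y, is unchanged by the transformation.
A horizontal shear moves points parallel to the x-axis, so the y-coordinate (and any function of y alone) is unchanged.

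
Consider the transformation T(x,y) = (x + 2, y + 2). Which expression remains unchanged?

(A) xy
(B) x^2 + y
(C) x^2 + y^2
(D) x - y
D

An expression E(x,y) is invariant under T if E(T(x,y)) = E(x,y). Here T(x,y) = (x + 2, y + 2).
Substitute the transformed coordinates into each option and compare with the original:
(A) xy  ->  (x + 2)(y + 2) = xy + 2x + 2y + 4   [differs from xy: not invariant]
(B) x^2 + y  ->  (x + 2)^2 + (y + 2) = x^2 + 4x + y + 6   [differs from x^2 + y: not invariant]
(C) x^2 + y^2  ->  (x + 2)^2 + (y + 2)^2 = x^2 + 4x + y^2 + 4y + 8   [differs from x^2 + y^2: not invariant]
(D) x - y  ->  (x + 2) - (y + 2) = x - y   [equals x - y: invariant]

Only option (D), x - y, is unchanged by the transformation.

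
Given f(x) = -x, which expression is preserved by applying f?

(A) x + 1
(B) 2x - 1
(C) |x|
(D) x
C

For f(x) = -x:
Applying f replaces x by -x. Since |-x| = |x|, the absolute value is unchanged by f, whereas x -> -x, 2x - 1 -> -2x - 1 and x + 1 -> -x + 1 all change.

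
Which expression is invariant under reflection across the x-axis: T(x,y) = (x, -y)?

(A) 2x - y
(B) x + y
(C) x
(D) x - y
C

The map is reflection across the x-axis: T(x,y) = (x, -y).
Substitute the transformed coordinates into each option and compare with the original:
(A) 2x - y  ->  2(x) - (-y) = 2x + y   [differs from 2x - y: not invariant]
(B) x + y  ->  (x) + (-y) = x - y   [differs from x + y: not invariant]
(C) x  ->  (x) = x   [equals x: invariant]
(D) x - y  ->  (x) - (-y) = x + y   [differs from x - y: not invariant]

Only option (C), x, is unchanged by the transformation.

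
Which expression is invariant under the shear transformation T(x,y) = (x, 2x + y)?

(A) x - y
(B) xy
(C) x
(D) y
C

Under the shear T(x,y) = (x, 2x + y):
Substitute the transformed coordinates into each option and compare with the original:
(A) x - y  ->  (x) - (2x + y) = -x - y   [differs from x - y: not invariant]
(B) xy  ->  (x)(2x + y) = 2x^2 + xy   [differs from xy: not invariant]
(C) x  ->  (x) = x   [equals x: invariant]
(D) y  ->  (2x + y) = 2x + y   [differs from y: not invariant]

Only option (C), x, is unchanged by the transformation.
A vertical shear moves points parallel to the y-axis, so the x-coordinate (and any function of x alone) is unchanged.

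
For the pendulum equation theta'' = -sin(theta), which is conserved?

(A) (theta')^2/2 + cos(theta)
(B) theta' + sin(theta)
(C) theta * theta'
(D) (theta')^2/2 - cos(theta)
D

A first integral I satisfies dI/dt = 0 along every solution. Differentiate each option and use the equation of motion:
(A) d/dt[(theta')^2/2 + cos(theta)] = theta' theta'' - sin(theta) theta' = -2 theta' sin(theta), not identically 0
(B) d/dt[theta' + sin(theta)] = theta'' + cos(theta) theta' = -sin(theta) + theta' cos(theta), not identically 0
(C) d/dt[theta * theta'] = (theta')^2 + theta theta'' = (theta')^2 - theta sin(theta), not identically 0
(D) d/dt[(theta')^2/2 - cos(theta)] = theta' theta'' + sin(theta) theta' = theta'(-sin(theta)) + theta' sin(theta) = 0

Only (D) has zero time-derivative. This is the total energy: kinetic (theta')^2/2 plus potential -cos(theta).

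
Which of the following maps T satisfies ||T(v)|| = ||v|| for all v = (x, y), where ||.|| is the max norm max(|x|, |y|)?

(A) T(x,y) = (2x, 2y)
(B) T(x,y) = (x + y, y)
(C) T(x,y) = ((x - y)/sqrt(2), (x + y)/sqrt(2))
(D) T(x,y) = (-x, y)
D

A transformation preserves a norm if ||T(v)|| = ||v|| for every v; a single vector where the norm changes rules an option out.

(A) T(x,y) = (2x, 2y): v = (1, 0) has norm max(|1|, |0|) = 1, but T(v) = (2, 0) has norm 2 -- not preserved.
(B) T(x,y) = (x + y, y): v = (1, 1) has norm max(|1|, |1|) = 1, but T(v) = (2, 1) has norm 2 -- not preserved.
(C) T(x,y) = ((x - y)/sqrt(2), (x + y)/sqrt(2)): v = (1, 0) has norm max(|1|, |0|) = 1, but T(v) = (sqrt(2)/2, sqrt(2)/2) has norm sqrt(2)/2 -- not preserved.
(D) T(x,y) = (-x, y): preserves the norm -- it only permutes the coordinates and/or flips signs, which leaves max(|x|, |y|) unchanged.

Therefore the answer is (D).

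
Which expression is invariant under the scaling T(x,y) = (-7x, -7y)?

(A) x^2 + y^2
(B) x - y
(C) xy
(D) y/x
D

Under the uniform scaling T(x,y) = (-7x, -7y):
Substitute the transformed coordinates into each option and compare with the original:
(A) x^2 + y^2  ->  (-7x)^2 + (-7y)^2 = 49x^2 + 49y^2   [differs from x^2 + y^2: not invariant]
(B) x - y  ->  (-7x) - (-7y) = -7x + 7y   [differs from x - y: not invariant]
(C) xy  ->  (-7x)(-7y) = 49xy   [differs from xy: not invariant]
(D) y/x  ->  (-7y)/(-7x) = y/x   [equals y/x: invariant]

Only option (D), y/x, is unchanged by the transformation.
The common factor -7 cancels in a ratio of coordinates, while sums, products and sums of squares pick up factors of -7 or 49.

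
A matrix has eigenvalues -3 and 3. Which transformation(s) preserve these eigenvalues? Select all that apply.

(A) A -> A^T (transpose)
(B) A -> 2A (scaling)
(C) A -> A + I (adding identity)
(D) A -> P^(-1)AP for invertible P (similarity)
A and D

Eigenvalues are preserved by:
1. Similarity transformations: A -> P^(-1)AP (same characteristic polynomial)
2. Transpose: A^T has the same eigenvalues as A

Eigenvalues are NOT preserved by:
- Adding identity: eigenvalues become -3+1, 3+1
- Scaling: eigenvalues become -6, 6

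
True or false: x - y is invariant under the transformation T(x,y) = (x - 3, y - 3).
True

Substitute T(x,y) = (x - 3, y - 3) into the expression and compare with the original.

Original: x - y
After applying T: (x - 3) - (y - 3) = x - y

This is identical to the original x - y, so the expression is invariant.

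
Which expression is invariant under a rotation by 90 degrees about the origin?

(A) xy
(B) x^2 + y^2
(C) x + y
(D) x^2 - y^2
B

A rotation by 90 degrees sends (x, y) to (-y, x).
Substitute the transformed coordinates into each option and compare with the original:
(A) xy  ->  (-y)(x) = -xy   [differs from xy: not invariant]
(B) x^2 + y^2  ->  (-y)^2 + (x)^2 = x^2 + y^2   [equals x^2 + y^2: invariant]
(C) x + y  ->  (-y) + (x) = x - y   [differs from x + y: not invariant]
(D) x^2 - y^2  ->  (-y)^2 - (x)^2 = -x^2 + y^2   [differs from x^2 - y^2: not invariant]

Only option (B), x^2 + y^2, is unchanged by the transformation.
Geometrically, x^2 + y^2 is the squared distance from the origin, which every rotation about the origin preserves.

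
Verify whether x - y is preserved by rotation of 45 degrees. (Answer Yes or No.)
No

Applying rotation by 45 degrees: x' = x*cos(45 degrees) - y*sin(45 degrees) = sqrt(2)x/2 - sqrt(2)y/2, y' = x*sin(45 degrees) + y*cos(45 degrees) = sqrt(2)x/2 + sqrt(2)y/2

Substituting into x - y:
(sqrt(2)x/2 - sqrt(2)y/2) - (sqrt(2)x/2 + sqrt(2)y/2)
= -sqrt(2)y

This differs from the original expression x - y, so it is NOT invariant.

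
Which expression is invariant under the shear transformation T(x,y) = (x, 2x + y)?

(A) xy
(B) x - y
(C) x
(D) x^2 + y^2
C

Under the shear T(x,y) = (x, 2x + y):
Substitute the transformed coordinates into each option and compare with the original:
(A) xy  ->  (x)(2x + y) = 2x^2 + xy   [differs from xy: not invariant]
(B) x - y  ->  (x) - (2x + y) = -x - y   [differs from x - y: not invariant]
(C) x  ->  (x) = x   [equals x: invariant]
(D) x^2 + y^2  ->  (x)^2 + (2x + y)^2 = 5x^2 + 4xy + y^2   [differs from x^2 + y^2: not invariant]

Only option (C), x, is unchanged by the transformation.
A vertical shear moves points parallel to the y-axis, so the x-coordinate (and any function of x alone) is unchanged.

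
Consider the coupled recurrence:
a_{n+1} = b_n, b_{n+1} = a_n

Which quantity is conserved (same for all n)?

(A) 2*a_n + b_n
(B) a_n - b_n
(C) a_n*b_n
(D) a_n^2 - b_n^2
C

Replace a_n by a_{n+1} = b_n and b_n by b_{n+1} = a_n in each option and simplify:
(A) 2*a_n + b_n  ->  2*(b_n) + (a_n) = a_n + 2*b_n   [not conserved]
(B) a_n - b_n  ->  (b_n) - (a_n) = -a_n + b_n   [not conserved]
(C) a_n*b_n  ->  (b_n)*(a_n) = a_n*b_n   [conserved]
(D) a_n^2 - b_n^2  ->  (b_n)^2 - (a_n)^2 = -a_n^2 + b_n^2   [not conserved]

Only (C) a_n*b_n returns to itself after one step, so it is the conserved quantity.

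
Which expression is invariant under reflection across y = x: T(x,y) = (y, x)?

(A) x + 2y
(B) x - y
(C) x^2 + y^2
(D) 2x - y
C

The map is reflection across y = x: T(x,y) = (y, x).
Substitute the transformed coordinates into each option and compare with the original:
(A) x + 2y  ->  (y) + 2(x) = 2x + y   [differs from x + 2y: not invariant]
(B) x - y  ->  (y) - (x) = -x + y   [differs from x - y: not invariant]
(C) x^2 + y^2  ->  (y)^2 + (x)^2 = x^2 + y^2   [equals x^2 + y^2: invariant]
(D) 2x - y  ->  2(y) - (x) = -x + 2y   [differs from 2x - y: not invariant]

Only option (C), x^2 + y^2, is unchanged by the transformation.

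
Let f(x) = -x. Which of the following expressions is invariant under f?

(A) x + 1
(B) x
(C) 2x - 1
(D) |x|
D

For f(x) = -x:
Applying f replaces x by -x. Since |-x| = |x|, the absolute value is unchanged by f, whereas x -> -x, 2x - 1 -> -2x - 1 and x + 1 -> -x + 1 all change.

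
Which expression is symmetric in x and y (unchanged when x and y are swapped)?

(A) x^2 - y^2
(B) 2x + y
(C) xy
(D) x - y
C

A symmetric expression is unchanged when the variables are permuted; here the transformation to test is the swap (x, y) -> (y, x).
Substitute the transformed coordinates into each option and compare with the original:
(A) x^2 - y^2  ->  (y)^2 - (x)^2 = -x^2 + y^2   [differs from x^2 - y^2: not invariant]
(B) 2x + y  ->  2(y) + (x) = x + 2y   [differs from 2x + y: not invariant]
(C) xy  ->  (y)(x) = xy   [equals xy: invariant]
(D) x - y  ->  (y) - (x) = -x + y   [differs from x - y: not invariant]

Only option (C), xy, is unchanged by the transformation.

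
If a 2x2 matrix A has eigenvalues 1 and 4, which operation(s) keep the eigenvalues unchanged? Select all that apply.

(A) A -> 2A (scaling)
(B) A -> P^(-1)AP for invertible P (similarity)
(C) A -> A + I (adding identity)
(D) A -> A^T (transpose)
B and D

Eigenvalues are preserved by:
1. Similarity transformations: A -> P^(-1)AP (same characteristic polynomial)
2. Transpose: A^T has the same eigenvalues as A

Eigenvalues are NOT preserved by:
- Adding identity: eigenvalues become 1+1, 4+1
- Scaling: eigenvalues become 2, 8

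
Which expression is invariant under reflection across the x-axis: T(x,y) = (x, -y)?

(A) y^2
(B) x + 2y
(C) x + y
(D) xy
A

The map is reflection across the x-axis: T(x,y) = (x, -y).
Substitute the transformed coordinates into each option and compare with the original:
(A) y^2  ->  (-y)^2 = y^2   [equals y^2: invariant]
(B) x + 2y  ->  (x) + 2(-y) = x - 2y   [differs from x + 2y: not invariant]
(C) x + y  ->  (x) + (-y) = x - y   [differs from x + y: not invariant]
(D) xy  ->  (x)(-y) = -xy   [differs from xy: not invariant]

Only option (A), y^2, is unchanged by the transformation.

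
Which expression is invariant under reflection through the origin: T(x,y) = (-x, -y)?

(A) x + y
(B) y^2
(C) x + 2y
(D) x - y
B

The map is reflection through the origin: T(x,y) = (-x, -y).
Substitute the transformed coordinates into each option and compare with the original:
(A) x + y  ->  (-x) + (-y) = -x - y   [differs from x + y: not invariant]
(B) y^2  ->  (-y)^2 = y^2   [equals y^2: invariant]
(C) x + 2y  ->  (-x) + 2(-y) = -x - 2y   [differs from x + 2y: not invariant]
(D) x - y  ->  (-x) - (-y) = -x + y   [differs from x - y: not invariant]

Only option (B), y^2, is unchanged by the transformation.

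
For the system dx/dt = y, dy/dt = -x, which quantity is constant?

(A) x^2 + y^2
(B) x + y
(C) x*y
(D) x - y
A

A first integral I satisfies dI/dt = 0 along every solution. Differentiate each option and use the equation of motion:
(A) d/dt[x^2 + y^2] = 2x*dx/dt + 2y*dy/dt = 2x*y + 2y*(-x) = 0
(B) d/dt[x + y] = y + (-x) = y - x, not identically 0
(C) d/dt[x*y] = (dx/dt)y + x(dy/dt) = y^2 - x^2, not identically 0
(D) d/dt[x - y] = y - (-x) = x + y, not identically 0

Only (A) has zero time-derivative. So x^2 + y^2 (the squared radius; trajectories are circles) is the conserved quantity.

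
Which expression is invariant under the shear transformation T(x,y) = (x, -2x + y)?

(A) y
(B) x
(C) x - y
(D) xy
B

Under the shear T(x,y) = (x, -2x + y):
Substitute the transformed coordinates into each option and compare with the original:
(A) y  ->  (-2x + y) = -2x + y   [differs from y: not invariant]
(B) x  ->  (x) = x   [equals x: invariant]
(C) x - y  ->  (x) - (-2x + y) = 3x - y   [differs from x - y: not invariant]
(D) xy  ->  (x)(-2x + y) = -2x^2 + xy   [differs from xy: not invariant]

Only option (B), x, is unchanged by the transformation.
A vertical shear moves points parallel to the y-axis, so the x-coordinate (and any function of x alone) is unchanged.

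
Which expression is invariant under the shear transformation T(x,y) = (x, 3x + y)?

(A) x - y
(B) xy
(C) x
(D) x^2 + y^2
C

Under the shear T(x,y) = (x, 3x + y):
Substitute the transformed coordinates into each option and compare with the original:
(A) x - y  ->  (x) - (3x + y) = -2x - y   [differs from x - y: not invariant]
(B) xy  ->  (x)(3x + y) = 3x^2 + xy   [differs from xy: not invariant]
(C) x  ->  (x) = x   [equals x: invariant]
(D) x^2 + y^2  ->  (x)^2 + (3x + y)^2 = 10x^2 + 6xy + y^2   [differs from x^2 + y^2: not invariant]

Only option (C), x, is unchanged by the transformation.
A vertical shear moves points parallel to the y-axis, so the x-coordinate (and any function of x alone) is unchanged.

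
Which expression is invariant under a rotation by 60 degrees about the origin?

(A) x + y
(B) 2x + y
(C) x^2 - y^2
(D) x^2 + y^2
D

A rotation by 60 degrees sends (x, y) to (x/2 - sqrt(3)y/2, sqrt(3)x/2 + y/2).
Substitute the transformed coordinates into each option and compare with the original:
(A) x + y  ->  (x/2 - sqrt(3)y/2) + (sqrt(3)x/2 + y/2) = x/2 + sqrt(3)x/2 - sqrt(3)y/2 + y/2   [differs from x + y: not invariant]
(B) 2x + y  ->  2(x/2 - sqrt(3)y/2) + (sqrt(3)x/2 + y/2) = sqrt(3)x/2 + x - sqrt(3)y + y/2   [differs from 2x + y: not invariant]
(C) x^2 - y^2  ->  (x/2 - sqrt(3)y/2)^2 - (sqrt(3)x/2 + y/2)^2 = -x^2/2 - sqrt(3)xy + y^2/2   [differs from x^2 - y^2: not invariant]
(D) x^2 + y^2  ->  (x/2 - sqrt(3)y/2)^2 + (sqrt(3)x/2 + y/2)^2 = x^2 + y^2   [equals x^2 + y^2: invariant]

Only option (D), x^2 + y^2, is unchanged by the transformation.
Geometrically, x^2 + y^2 is the squared distance from the origin, which every rotation about the origin preserves.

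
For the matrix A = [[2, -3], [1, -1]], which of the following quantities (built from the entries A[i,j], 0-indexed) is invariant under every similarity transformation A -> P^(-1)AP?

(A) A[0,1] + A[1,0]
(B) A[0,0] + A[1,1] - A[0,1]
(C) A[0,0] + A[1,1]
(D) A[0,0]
C

A[0,0] + A[1,1] is the trace of A. By the cyclic property of the trace, tr(P^(-1)AP) = tr(APP^(-1)) = tr(A), so it is the same for every matrix similar to A.

The other combinations are not similarity invariants. For example, take P = [[1, 2], [0, 1]] (det P = 1), so P^(-1) = [[1, -2], [0, 1]] and
B = P^(-1)AP = [[0, -1], [1, 1]].
Evaluating each option on A and on B:
(A) A[0,1] + A[1,0]: -2 for A, 0 for B -> changes
(B) A[0,0] + A[1,1] - A[0,1]: 4 for A, 2 for B -> changes
(C) A[0,0] + A[1,1]: 1 for A, 1 for B -> unchanged
(D) A[0,0]: 2 for A, 0 for B -> changes

Only (C) A[0,0] + A[1,1] = 1 survives (and it does so for every P, not just this one), so it is the invariant.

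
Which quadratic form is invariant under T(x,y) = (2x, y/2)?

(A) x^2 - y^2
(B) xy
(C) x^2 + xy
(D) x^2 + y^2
B

T multiplies x by 2 and divides y by 2.
Substitute the transformed coordinates into each option and compare with the original:
(A) x^2 - y^2  ->  (2x)^2 - (y/2)^2 = 4x^2 - y^2/4   [differs from x^2 - y^2: not invariant]
(B) xy  ->  (2x)(y/2) = xy   [equals xy: invariant]
(C) x^2 + xy  ->  (2x)^2 + (2x)(y/2) = 4x^2 + xy   [differs from x^2 + xy: not invariant]
(D) x^2 + y^2  ->  (2x)^2 + (y/2)^2 = 4x^2 + y^2/4   [differs from x^2 + y^2: not invariant]

Only option (B), xy, is unchanged by the transformation.
The factors 2 and 1/2 cancel only in the pure product xy.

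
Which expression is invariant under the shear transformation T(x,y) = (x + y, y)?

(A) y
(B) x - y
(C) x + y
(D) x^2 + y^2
A

Under the shear T(x,y) = (x + y, y):
Substitute the transformed coordinates into each option and compare with the original:
(A) y  ->  (y) = y   [equals y: invariant]
(B) x - y  ->  (x + y) - (y) = x   [differs from x - y: not invariant]
(C) x + y  ->  (x + y) + (y) = x + 2y   [differs from x + y: not invariant]
(D) x^2 + y^2  ->  (x + y)^2 + (y)^2 = x^2 + 2xy + 2y^2   [differs from x^2 + y^2: not invariant]

Only option (A), y, is unchanged by the transformation.
A horizontal shear moves points parallel to the x-axis, so the y-coordinate (and any function of y alone) is unchanged.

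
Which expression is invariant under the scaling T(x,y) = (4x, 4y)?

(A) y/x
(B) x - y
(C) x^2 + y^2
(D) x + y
A

Under the uniform scaling T(x,y) = (4x, 4y):
Substitute the transformed coordinates into each option and compare with the original:
(A) y/x  ->  (4y)/(4x) = y/x   [equals y/x: invariant]
(B) x - y  ->  (4x) - (4y) = 4x - 4y   [differs from x - y: not invariant]
(C) x^2 + y^2  ->  (4x)^2 + (4y)^2 = 16x^2 + 16y^2   [differs from x^2 + y^2: not invariant]
(D) x + y  ->  (4x) + (4y) = 4x + 4y   [differs from x + y: not invariant]

Only option (A), y/x, is unchanged by the transformation.
The common factor 4 cancels in a ratio of coordinates, while sums, products and sums of squares pick up factors of 4 or 16.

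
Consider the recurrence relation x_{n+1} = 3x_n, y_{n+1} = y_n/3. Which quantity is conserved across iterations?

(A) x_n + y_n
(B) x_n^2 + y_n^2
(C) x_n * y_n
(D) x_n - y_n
C

For the recurrence x_{n+1} = 3x_n, y_{n+1} = y_n/3:

x_{n+1} * y_{n+1} = (3x_n) * (y_n/3) = x_n * y_n
The product is conserved.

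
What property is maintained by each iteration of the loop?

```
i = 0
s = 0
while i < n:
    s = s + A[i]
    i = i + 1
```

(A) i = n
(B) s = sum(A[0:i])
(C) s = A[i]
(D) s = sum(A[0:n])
B

A loop invariant must hold before the first iteration and be re-established by every execution of the body.

(B) s = sum(A[0:i]): Initially i = 0 and s = 0 = sum of the empty slice A[0:0]. If s = sum(A[0:i]) holds at the top of an iteration, the body sets s to sum(A[0:i]) + A[i] = sum(A[0:i+1]) and then i to i+1, so s = sum(A[0:i]) holds again. At exit i = n, giving s = sum(A[0:n]).

The other options fail:
(A) i = n: false initially (i = 0); it is the exit condition, not an invariant.
(C) s = A[i]: after the first iteration s = A[0] but i = 1, so s = A[i] compares s with the wrong element (and fails in general).
(D) s = sum(A[0:n]): false before the loop (s = 0, not the full sum) -- it only becomes true at exit.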